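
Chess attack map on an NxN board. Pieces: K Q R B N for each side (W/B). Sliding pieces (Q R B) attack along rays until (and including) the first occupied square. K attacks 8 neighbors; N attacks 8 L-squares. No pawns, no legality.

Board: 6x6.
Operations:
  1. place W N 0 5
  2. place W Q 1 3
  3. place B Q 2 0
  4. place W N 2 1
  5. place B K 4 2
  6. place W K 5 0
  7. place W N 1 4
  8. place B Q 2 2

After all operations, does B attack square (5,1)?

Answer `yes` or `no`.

Answer: yes

Derivation:
Op 1: place WN@(0,5)
Op 2: place WQ@(1,3)
Op 3: place BQ@(2,0)
Op 4: place WN@(2,1)
Op 5: place BK@(4,2)
Op 6: place WK@(5,0)
Op 7: place WN@(1,4)
Op 8: place BQ@(2,2)
Per-piece attacks for B:
  BQ@(2,0): attacks (2,1) (3,0) (4,0) (5,0) (1,0) (0,0) (3,1) (4,2) (1,1) (0,2) [ray(0,1) blocked at (2,1); ray(1,0) blocked at (5,0); ray(1,1) blocked at (4,2)]
  BQ@(2,2): attacks (2,3) (2,4) (2,5) (2,1) (3,2) (4,2) (1,2) (0,2) (3,3) (4,4) (5,5) (3,1) (4,0) (1,3) (1,1) (0,0) [ray(0,-1) blocked at (2,1); ray(1,0) blocked at (4,2); ray(-1,1) blocked at (1,3)]
  BK@(4,2): attacks (4,3) (4,1) (5,2) (3,2) (5,3) (5,1) (3,3) (3,1)
B attacks (5,1): yes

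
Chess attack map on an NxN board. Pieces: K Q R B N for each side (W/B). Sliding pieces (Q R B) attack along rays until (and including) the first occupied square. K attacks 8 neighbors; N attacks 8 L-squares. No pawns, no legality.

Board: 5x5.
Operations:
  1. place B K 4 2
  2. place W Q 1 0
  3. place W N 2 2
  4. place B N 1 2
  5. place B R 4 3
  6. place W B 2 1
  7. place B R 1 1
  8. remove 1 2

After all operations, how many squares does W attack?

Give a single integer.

Answer: 15

Derivation:
Op 1: place BK@(4,2)
Op 2: place WQ@(1,0)
Op 3: place WN@(2,2)
Op 4: place BN@(1,2)
Op 5: place BR@(4,3)
Op 6: place WB@(2,1)
Op 7: place BR@(1,1)
Op 8: remove (1,2)
Per-piece attacks for W:
  WQ@(1,0): attacks (1,1) (2,0) (3,0) (4,0) (0,0) (2,1) (0,1) [ray(0,1) blocked at (1,1); ray(1,1) blocked at (2,1)]
  WB@(2,1): attacks (3,2) (4,3) (3,0) (1,2) (0,3) (1,0) [ray(1,1) blocked at (4,3); ray(-1,-1) blocked at (1,0)]
  WN@(2,2): attacks (3,4) (4,3) (1,4) (0,3) (3,0) (4,1) (1,0) (0,1)
Union (15 distinct): (0,0) (0,1) (0,3) (1,0) (1,1) (1,2) (1,4) (2,0) (2,1) (3,0) (3,2) (3,4) (4,0) (4,1) (4,3)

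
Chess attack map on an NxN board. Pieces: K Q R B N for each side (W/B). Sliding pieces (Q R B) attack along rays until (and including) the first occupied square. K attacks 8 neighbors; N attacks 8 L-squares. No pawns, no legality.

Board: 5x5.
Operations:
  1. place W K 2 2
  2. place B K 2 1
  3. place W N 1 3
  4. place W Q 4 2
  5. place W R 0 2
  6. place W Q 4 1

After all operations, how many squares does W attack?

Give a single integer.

Answer: 23

Derivation:
Op 1: place WK@(2,2)
Op 2: place BK@(2,1)
Op 3: place WN@(1,3)
Op 4: place WQ@(4,2)
Op 5: place WR@(0,2)
Op 6: place WQ@(4,1)
Per-piece attacks for W:
  WR@(0,2): attacks (0,3) (0,4) (0,1) (0,0) (1,2) (2,2) [ray(1,0) blocked at (2,2)]
  WN@(1,3): attacks (3,4) (2,1) (3,2) (0,1)
  WK@(2,2): attacks (2,3) (2,1) (3,2) (1,2) (3,3) (3,1) (1,3) (1,1)
  WQ@(4,1): attacks (4,2) (4,0) (3,1) (2,1) (3,2) (2,3) (1,4) (3,0) [ray(0,1) blocked at (4,2); ray(-1,0) blocked at (2,1)]
  WQ@(4,2): attacks (4,3) (4,4) (4,1) (3,2) (2,2) (3,3) (2,4) (3,1) (2,0) [ray(0,-1) blocked at (4,1); ray(-1,0) blocked at (2,2)]
Union (23 distinct): (0,0) (0,1) (0,3) (0,4) (1,1) (1,2) (1,3) (1,4) (2,0) (2,1) (2,2) (2,3) (2,4) (3,0) (3,1) (3,2) (3,3) (3,4) (4,0) (4,1) (4,2) (4,3) (4,4)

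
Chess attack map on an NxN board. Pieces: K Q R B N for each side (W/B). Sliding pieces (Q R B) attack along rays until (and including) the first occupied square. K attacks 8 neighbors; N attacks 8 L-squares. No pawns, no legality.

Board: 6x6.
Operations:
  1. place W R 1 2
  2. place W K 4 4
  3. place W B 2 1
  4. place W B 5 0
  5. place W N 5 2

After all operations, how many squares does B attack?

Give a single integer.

Answer: 0

Derivation:
Op 1: place WR@(1,2)
Op 2: place WK@(4,4)
Op 3: place WB@(2,1)
Op 4: place WB@(5,0)
Op 5: place WN@(5,2)
Per-piece attacks for B:
Union (0 distinct): (none)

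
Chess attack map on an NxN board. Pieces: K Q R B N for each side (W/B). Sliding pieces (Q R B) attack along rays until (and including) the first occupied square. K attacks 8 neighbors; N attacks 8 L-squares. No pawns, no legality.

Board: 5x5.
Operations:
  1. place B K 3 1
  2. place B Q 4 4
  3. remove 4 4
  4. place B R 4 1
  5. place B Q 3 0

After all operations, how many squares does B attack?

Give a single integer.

Op 1: place BK@(3,1)
Op 2: place BQ@(4,4)
Op 3: remove (4,4)
Op 4: place BR@(4,1)
Op 5: place BQ@(3,0)
Per-piece attacks for B:
  BQ@(3,0): attacks (3,1) (4,0) (2,0) (1,0) (0,0) (4,1) (2,1) (1,2) (0,3) [ray(0,1) blocked at (3,1); ray(1,1) blocked at (4,1)]
  BK@(3,1): attacks (3,2) (3,0) (4,1) (2,1) (4,2) (4,0) (2,2) (2,0)
  BR@(4,1): attacks (4,2) (4,3) (4,4) (4,0) (3,1) [ray(-1,0) blocked at (3,1)]
Union (15 distinct): (0,0) (0,3) (1,0) (1,2) (2,0) (2,1) (2,2) (3,0) (3,1) (3,2) (4,0) (4,1) (4,2) (4,3) (4,4)

Answer: 15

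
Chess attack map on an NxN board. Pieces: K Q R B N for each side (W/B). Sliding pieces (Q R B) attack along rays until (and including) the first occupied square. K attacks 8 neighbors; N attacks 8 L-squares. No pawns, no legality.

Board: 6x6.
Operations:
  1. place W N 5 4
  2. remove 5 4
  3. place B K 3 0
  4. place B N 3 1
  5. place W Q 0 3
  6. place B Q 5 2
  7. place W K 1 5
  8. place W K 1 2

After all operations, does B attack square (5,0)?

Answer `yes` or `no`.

Op 1: place WN@(5,4)
Op 2: remove (5,4)
Op 3: place BK@(3,0)
Op 4: place BN@(3,1)
Op 5: place WQ@(0,3)
Op 6: place BQ@(5,2)
Op 7: place WK@(1,5)
Op 8: place WK@(1,2)
Per-piece attacks for B:
  BK@(3,0): attacks (3,1) (4,0) (2,0) (4,1) (2,1)
  BN@(3,1): attacks (4,3) (5,2) (2,3) (1,2) (5,0) (1,0)
  BQ@(5,2): attacks (5,3) (5,4) (5,5) (5,1) (5,0) (4,2) (3,2) (2,2) (1,2) (4,3) (3,4) (2,5) (4,1) (3,0) [ray(-1,0) blocked at (1,2); ray(-1,-1) blocked at (3,0)]
B attacks (5,0): yes

Answer: yes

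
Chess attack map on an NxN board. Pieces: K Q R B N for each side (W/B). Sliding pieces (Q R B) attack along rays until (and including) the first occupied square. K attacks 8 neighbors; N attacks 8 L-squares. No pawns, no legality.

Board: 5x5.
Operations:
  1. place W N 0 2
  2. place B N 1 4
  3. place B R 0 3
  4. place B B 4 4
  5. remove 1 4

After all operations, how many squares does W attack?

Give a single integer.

Answer: 4

Derivation:
Op 1: place WN@(0,2)
Op 2: place BN@(1,4)
Op 3: place BR@(0,3)
Op 4: place BB@(4,4)
Op 5: remove (1,4)
Per-piece attacks for W:
  WN@(0,2): attacks (1,4) (2,3) (1,0) (2,1)
Union (4 distinct): (1,0) (1,4) (2,1) (2,3)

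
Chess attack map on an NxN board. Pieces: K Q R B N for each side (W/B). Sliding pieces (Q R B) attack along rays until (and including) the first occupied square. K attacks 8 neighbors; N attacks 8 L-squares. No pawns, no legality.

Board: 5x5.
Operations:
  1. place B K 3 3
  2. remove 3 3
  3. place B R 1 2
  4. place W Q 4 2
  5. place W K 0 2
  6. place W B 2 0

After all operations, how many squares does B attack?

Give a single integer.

Op 1: place BK@(3,3)
Op 2: remove (3,3)
Op 3: place BR@(1,2)
Op 4: place WQ@(4,2)
Op 5: place WK@(0,2)
Op 6: place WB@(2,0)
Per-piece attacks for B:
  BR@(1,2): attacks (1,3) (1,4) (1,1) (1,0) (2,2) (3,2) (4,2) (0,2) [ray(1,0) blocked at (4,2); ray(-1,0) blocked at (0,2)]
Union (8 distinct): (0,2) (1,0) (1,1) (1,3) (1,4) (2,2) (3,2) (4,2)

Answer: 8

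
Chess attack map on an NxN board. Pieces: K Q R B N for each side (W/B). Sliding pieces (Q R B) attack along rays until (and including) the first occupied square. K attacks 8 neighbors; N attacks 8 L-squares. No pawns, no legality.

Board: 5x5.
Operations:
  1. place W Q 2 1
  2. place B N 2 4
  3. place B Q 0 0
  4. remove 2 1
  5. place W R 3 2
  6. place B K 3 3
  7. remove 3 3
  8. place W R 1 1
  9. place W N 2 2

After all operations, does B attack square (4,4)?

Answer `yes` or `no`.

Answer: no

Derivation:
Op 1: place WQ@(2,1)
Op 2: place BN@(2,4)
Op 3: place BQ@(0,0)
Op 4: remove (2,1)
Op 5: place WR@(3,2)
Op 6: place BK@(3,3)
Op 7: remove (3,3)
Op 8: place WR@(1,1)
Op 9: place WN@(2,2)
Per-piece attacks for B:
  BQ@(0,0): attacks (0,1) (0,2) (0,3) (0,4) (1,0) (2,0) (3,0) (4,0) (1,1) [ray(1,1) blocked at (1,1)]
  BN@(2,4): attacks (3,2) (4,3) (1,2) (0,3)
B attacks (4,4): no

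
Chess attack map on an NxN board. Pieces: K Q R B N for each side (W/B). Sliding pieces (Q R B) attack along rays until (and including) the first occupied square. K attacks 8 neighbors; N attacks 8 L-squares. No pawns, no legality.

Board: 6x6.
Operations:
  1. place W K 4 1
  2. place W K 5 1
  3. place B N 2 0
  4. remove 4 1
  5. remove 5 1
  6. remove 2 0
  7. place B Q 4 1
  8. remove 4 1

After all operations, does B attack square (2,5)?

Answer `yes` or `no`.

Answer: no

Derivation:
Op 1: place WK@(4,1)
Op 2: place WK@(5,1)
Op 3: place BN@(2,0)
Op 4: remove (4,1)
Op 5: remove (5,1)
Op 6: remove (2,0)
Op 7: place BQ@(4,1)
Op 8: remove (4,1)
Per-piece attacks for B:
B attacks (2,5): no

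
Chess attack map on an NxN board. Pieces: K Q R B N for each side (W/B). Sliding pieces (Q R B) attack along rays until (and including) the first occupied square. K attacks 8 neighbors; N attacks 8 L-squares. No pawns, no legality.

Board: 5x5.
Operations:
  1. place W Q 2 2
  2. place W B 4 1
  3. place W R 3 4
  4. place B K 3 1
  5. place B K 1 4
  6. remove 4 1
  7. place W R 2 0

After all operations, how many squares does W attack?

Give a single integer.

Answer: 20

Derivation:
Op 1: place WQ@(2,2)
Op 2: place WB@(4,1)
Op 3: place WR@(3,4)
Op 4: place BK@(3,1)
Op 5: place BK@(1,4)
Op 6: remove (4,1)
Op 7: place WR@(2,0)
Per-piece attacks for W:
  WR@(2,0): attacks (2,1) (2,2) (3,0) (4,0) (1,0) (0,0) [ray(0,1) blocked at (2,2)]
  WQ@(2,2): attacks (2,3) (2,4) (2,1) (2,0) (3,2) (4,2) (1,2) (0,2) (3,3) (4,4) (3,1) (1,3) (0,4) (1,1) (0,0) [ray(0,-1) blocked at (2,0); ray(1,-1) blocked at (3,1)]
  WR@(3,4): attacks (3,3) (3,2) (3,1) (4,4) (2,4) (1,4) [ray(0,-1) blocked at (3,1); ray(-1,0) blocked at (1,4)]
Union (20 distinct): (0,0) (0,2) (0,4) (1,0) (1,1) (1,2) (1,3) (1,4) (2,0) (2,1) (2,2) (2,3) (2,4) (3,0) (3,1) (3,2) (3,3) (4,0) (4,2) (4,4)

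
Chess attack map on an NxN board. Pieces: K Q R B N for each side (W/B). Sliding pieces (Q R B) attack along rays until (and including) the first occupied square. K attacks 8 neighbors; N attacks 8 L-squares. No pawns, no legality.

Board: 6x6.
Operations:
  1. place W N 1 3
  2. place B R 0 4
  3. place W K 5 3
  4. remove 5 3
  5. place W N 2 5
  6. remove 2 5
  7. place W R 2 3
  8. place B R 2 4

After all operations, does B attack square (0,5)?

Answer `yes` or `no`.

Op 1: place WN@(1,3)
Op 2: place BR@(0,4)
Op 3: place WK@(5,3)
Op 4: remove (5,3)
Op 5: place WN@(2,5)
Op 6: remove (2,5)
Op 7: place WR@(2,3)
Op 8: place BR@(2,4)
Per-piece attacks for B:
  BR@(0,4): attacks (0,5) (0,3) (0,2) (0,1) (0,0) (1,4) (2,4) [ray(1,0) blocked at (2,4)]
  BR@(2,4): attacks (2,5) (2,3) (3,4) (4,4) (5,4) (1,4) (0,4) [ray(0,-1) blocked at (2,3); ray(-1,0) blocked at (0,4)]
B attacks (0,5): yes

Answer: yes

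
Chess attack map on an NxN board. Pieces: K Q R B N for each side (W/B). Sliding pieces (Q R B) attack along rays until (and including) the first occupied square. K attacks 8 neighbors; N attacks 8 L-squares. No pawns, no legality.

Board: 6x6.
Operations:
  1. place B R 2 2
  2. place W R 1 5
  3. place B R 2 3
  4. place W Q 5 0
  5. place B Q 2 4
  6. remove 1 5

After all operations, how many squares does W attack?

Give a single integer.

Op 1: place BR@(2,2)
Op 2: place WR@(1,5)
Op 3: place BR@(2,3)
Op 4: place WQ@(5,0)
Op 5: place BQ@(2,4)
Op 6: remove (1,5)
Per-piece attacks for W:
  WQ@(5,0): attacks (5,1) (5,2) (5,3) (5,4) (5,5) (4,0) (3,0) (2,0) (1,0) (0,0) (4,1) (3,2) (2,3) [ray(-1,1) blocked at (2,3)]
Union (13 distinct): (0,0) (1,0) (2,0) (2,3) (3,0) (3,2) (4,0) (4,1) (5,1) (5,2) (5,3) (5,4) (5,5)

Answer: 13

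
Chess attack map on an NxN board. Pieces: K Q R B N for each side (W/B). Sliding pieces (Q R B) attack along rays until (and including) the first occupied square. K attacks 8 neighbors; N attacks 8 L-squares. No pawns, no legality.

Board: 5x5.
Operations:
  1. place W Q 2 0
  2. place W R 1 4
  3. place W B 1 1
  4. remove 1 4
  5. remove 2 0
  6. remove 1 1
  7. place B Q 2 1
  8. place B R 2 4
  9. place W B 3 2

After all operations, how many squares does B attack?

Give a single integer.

Op 1: place WQ@(2,0)
Op 2: place WR@(1,4)
Op 3: place WB@(1,1)
Op 4: remove (1,4)
Op 5: remove (2,0)
Op 6: remove (1,1)
Op 7: place BQ@(2,1)
Op 8: place BR@(2,4)
Op 9: place WB@(3,2)
Per-piece attacks for B:
  BQ@(2,1): attacks (2,2) (2,3) (2,4) (2,0) (3,1) (4,1) (1,1) (0,1) (3,2) (3,0) (1,2) (0,3) (1,0) [ray(0,1) blocked at (2,4); ray(1,1) blocked at (3,2)]
  BR@(2,4): attacks (2,3) (2,2) (2,1) (3,4) (4,4) (1,4) (0,4) [ray(0,-1) blocked at (2,1)]
Union (18 distinct): (0,1) (0,3) (0,4) (1,0) (1,1) (1,2) (1,4) (2,0) (2,1) (2,2) (2,3) (2,4) (3,0) (3,1) (3,2) (3,4) (4,1) (4,4)

Answer: 18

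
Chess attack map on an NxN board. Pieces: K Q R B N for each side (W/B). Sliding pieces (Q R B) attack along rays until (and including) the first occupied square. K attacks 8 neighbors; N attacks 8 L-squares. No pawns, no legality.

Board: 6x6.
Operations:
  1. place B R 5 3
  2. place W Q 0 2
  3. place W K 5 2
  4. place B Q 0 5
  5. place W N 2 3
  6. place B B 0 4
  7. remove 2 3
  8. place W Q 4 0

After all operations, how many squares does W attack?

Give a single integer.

Op 1: place BR@(5,3)
Op 2: place WQ@(0,2)
Op 3: place WK@(5,2)
Op 4: place BQ@(0,5)
Op 5: place WN@(2,3)
Op 6: place BB@(0,4)
Op 7: remove (2,3)
Op 8: place WQ@(4,0)
Per-piece attacks for W:
  WQ@(0,2): attacks (0,3) (0,4) (0,1) (0,0) (1,2) (2,2) (3,2) (4,2) (5,2) (1,3) (2,4) (3,5) (1,1) (2,0) [ray(0,1) blocked at (0,4); ray(1,0) blocked at (5,2)]
  WQ@(4,0): attacks (4,1) (4,2) (4,3) (4,4) (4,5) (5,0) (3,0) (2,0) (1,0) (0,0) (5,1) (3,1) (2,2) (1,3) (0,4) [ray(-1,1) blocked at (0,4)]
  WK@(5,2): attacks (5,3) (5,1) (4,2) (4,3) (4,1)
Union (24 distinct): (0,0) (0,1) (0,3) (0,4) (1,0) (1,1) (1,2) (1,3) (2,0) (2,2) (2,4) (3,0) (3,1) (3,2) (3,5) (4,1) (4,2) (4,3) (4,4) (4,5) (5,0) (5,1) (5,2) (5,3)

Answer: 24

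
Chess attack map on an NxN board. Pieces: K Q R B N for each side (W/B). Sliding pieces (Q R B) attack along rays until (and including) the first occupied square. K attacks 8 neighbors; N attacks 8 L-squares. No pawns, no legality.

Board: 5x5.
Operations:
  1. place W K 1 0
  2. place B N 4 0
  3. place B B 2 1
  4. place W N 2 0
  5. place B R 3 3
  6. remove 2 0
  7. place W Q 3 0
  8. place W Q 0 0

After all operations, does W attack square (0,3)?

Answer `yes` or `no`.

Answer: yes

Derivation:
Op 1: place WK@(1,0)
Op 2: place BN@(4,0)
Op 3: place BB@(2,1)
Op 4: place WN@(2,0)
Op 5: place BR@(3,3)
Op 6: remove (2,0)
Op 7: place WQ@(3,0)
Op 8: place WQ@(0,0)
Per-piece attacks for W:
  WQ@(0,0): attacks (0,1) (0,2) (0,3) (0,4) (1,0) (1,1) (2,2) (3,3) [ray(1,0) blocked at (1,0); ray(1,1) blocked at (3,3)]
  WK@(1,0): attacks (1,1) (2,0) (0,0) (2,1) (0,1)
  WQ@(3,0): attacks (3,1) (3,2) (3,3) (4,0) (2,0) (1,0) (4,1) (2,1) [ray(0,1) blocked at (3,3); ray(1,0) blocked at (4,0); ray(-1,0) blocked at (1,0); ray(-1,1) blocked at (2,1)]
W attacks (0,3): yes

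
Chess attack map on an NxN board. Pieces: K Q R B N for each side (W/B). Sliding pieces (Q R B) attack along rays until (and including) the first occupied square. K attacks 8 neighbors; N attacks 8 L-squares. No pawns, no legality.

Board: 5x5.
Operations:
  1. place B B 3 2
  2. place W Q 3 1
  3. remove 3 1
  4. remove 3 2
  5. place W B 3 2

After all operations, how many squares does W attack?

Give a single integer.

Op 1: place BB@(3,2)
Op 2: place WQ@(3,1)
Op 3: remove (3,1)
Op 4: remove (3,2)
Op 5: place WB@(3,2)
Per-piece attacks for W:
  WB@(3,2): attacks (4,3) (4,1) (2,3) (1,4) (2,1) (1,0)
Union (6 distinct): (1,0) (1,4) (2,1) (2,3) (4,1) (4,3)

Answer: 6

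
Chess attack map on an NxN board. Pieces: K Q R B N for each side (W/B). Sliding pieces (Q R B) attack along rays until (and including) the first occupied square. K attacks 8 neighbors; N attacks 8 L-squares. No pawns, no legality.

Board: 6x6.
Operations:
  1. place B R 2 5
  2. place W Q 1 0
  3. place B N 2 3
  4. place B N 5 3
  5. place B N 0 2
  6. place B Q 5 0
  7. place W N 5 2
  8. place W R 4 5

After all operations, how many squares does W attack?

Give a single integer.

Answer: 23

Derivation:
Op 1: place BR@(2,5)
Op 2: place WQ@(1,0)
Op 3: place BN@(2,3)
Op 4: place BN@(5,3)
Op 5: place BN@(0,2)
Op 6: place BQ@(5,0)
Op 7: place WN@(5,2)
Op 8: place WR@(4,5)
Per-piece attacks for W:
  WQ@(1,0): attacks (1,1) (1,2) (1,3) (1,4) (1,5) (2,0) (3,0) (4,0) (5,0) (0,0) (2,1) (3,2) (4,3) (5,4) (0,1) [ray(1,0) blocked at (5,0)]
  WR@(4,5): attacks (4,4) (4,3) (4,2) (4,1) (4,0) (5,5) (3,5) (2,5) [ray(-1,0) blocked at (2,5)]
  WN@(5,2): attacks (4,4) (3,3) (4,0) (3,1)
Union (23 distinct): (0,0) (0,1) (1,1) (1,2) (1,3) (1,4) (1,5) (2,0) (2,1) (2,5) (3,0) (3,1) (3,2) (3,3) (3,5) (4,0) (4,1) (4,2) (4,3) (4,4) (5,0) (5,4) (5,5)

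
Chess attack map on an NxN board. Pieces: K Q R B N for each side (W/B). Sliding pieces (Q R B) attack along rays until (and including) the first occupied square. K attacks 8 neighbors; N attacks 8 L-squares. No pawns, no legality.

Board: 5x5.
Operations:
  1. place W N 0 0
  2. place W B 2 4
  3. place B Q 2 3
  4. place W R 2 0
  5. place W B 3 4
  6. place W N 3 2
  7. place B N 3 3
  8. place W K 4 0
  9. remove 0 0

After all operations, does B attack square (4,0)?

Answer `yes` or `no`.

Op 1: place WN@(0,0)
Op 2: place WB@(2,4)
Op 3: place BQ@(2,3)
Op 4: place WR@(2,0)
Op 5: place WB@(3,4)
Op 6: place WN@(3,2)
Op 7: place BN@(3,3)
Op 8: place WK@(4,0)
Op 9: remove (0,0)
Per-piece attacks for B:
  BQ@(2,3): attacks (2,4) (2,2) (2,1) (2,0) (3,3) (1,3) (0,3) (3,4) (3,2) (1,4) (1,2) (0,1) [ray(0,1) blocked at (2,4); ray(0,-1) blocked at (2,0); ray(1,0) blocked at (3,3); ray(1,1) blocked at (3,4); ray(1,-1) blocked at (3,2)]
  BN@(3,3): attacks (1,4) (4,1) (2,1) (1,2)
B attacks (4,0): no

Answer: no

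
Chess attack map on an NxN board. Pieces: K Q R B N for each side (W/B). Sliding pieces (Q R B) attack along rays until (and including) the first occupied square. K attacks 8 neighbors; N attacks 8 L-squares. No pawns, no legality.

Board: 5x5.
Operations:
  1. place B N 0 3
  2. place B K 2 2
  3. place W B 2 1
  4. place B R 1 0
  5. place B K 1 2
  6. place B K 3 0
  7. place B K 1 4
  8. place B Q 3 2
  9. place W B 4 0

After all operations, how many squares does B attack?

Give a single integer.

Answer: 23

Derivation:
Op 1: place BN@(0,3)
Op 2: place BK@(2,2)
Op 3: place WB@(2,1)
Op 4: place BR@(1,0)
Op 5: place BK@(1,2)
Op 6: place BK@(3,0)
Op 7: place BK@(1,4)
Op 8: place BQ@(3,2)
Op 9: place WB@(4,0)
Per-piece attacks for B:
  BN@(0,3): attacks (2,4) (1,1) (2,2)
  BR@(1,0): attacks (1,1) (1,2) (2,0) (3,0) (0,0) [ray(0,1) blocked at (1,2); ray(1,0) blocked at (3,0)]
  BK@(1,2): attacks (1,3) (1,1) (2,2) (0,2) (2,3) (2,1) (0,3) (0,1)
  BK@(1,4): attacks (1,3) (2,4) (0,4) (2,3) (0,3)
  BK@(2,2): attacks (2,3) (2,1) (3,2) (1,2) (3,3) (3,1) (1,3) (1,1)
  BK@(3,0): attacks (3,1) (4,0) (2,0) (4,1) (2,1)
  BQ@(3,2): attacks (3,3) (3,4) (3,1) (3,0) (4,2) (2,2) (4,3) (4,1) (2,3) (1,4) (2,1) [ray(0,-1) blocked at (3,0); ray(-1,0) blocked at (2,2); ray(-1,1) blocked at (1,4); ray(-1,-1) blocked at (2,1)]
Union (23 distinct): (0,0) (0,1) (0,2) (0,3) (0,4) (1,1) (1,2) (1,3) (1,4) (2,0) (2,1) (2,2) (2,3) (2,4) (3,0) (3,1) (3,2) (3,3) (3,4) (4,0) (4,1) (4,2) (4,3)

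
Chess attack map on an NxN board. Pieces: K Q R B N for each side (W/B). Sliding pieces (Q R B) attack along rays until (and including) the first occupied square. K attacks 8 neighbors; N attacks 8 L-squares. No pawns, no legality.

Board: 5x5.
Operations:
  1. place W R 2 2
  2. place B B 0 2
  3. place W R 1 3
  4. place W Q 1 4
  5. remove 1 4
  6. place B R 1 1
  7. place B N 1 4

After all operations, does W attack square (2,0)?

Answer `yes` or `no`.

Op 1: place WR@(2,2)
Op 2: place BB@(0,2)
Op 3: place WR@(1,3)
Op 4: place WQ@(1,4)
Op 5: remove (1,4)
Op 6: place BR@(1,1)
Op 7: place BN@(1,4)
Per-piece attacks for W:
  WR@(1,3): attacks (1,4) (1,2) (1,1) (2,3) (3,3) (4,3) (0,3) [ray(0,1) blocked at (1,4); ray(0,-1) blocked at (1,1)]
  WR@(2,2): attacks (2,3) (2,4) (2,1) (2,0) (3,2) (4,2) (1,2) (0,2) [ray(-1,0) blocked at (0,2)]
W attacks (2,0): yes

Answer: yes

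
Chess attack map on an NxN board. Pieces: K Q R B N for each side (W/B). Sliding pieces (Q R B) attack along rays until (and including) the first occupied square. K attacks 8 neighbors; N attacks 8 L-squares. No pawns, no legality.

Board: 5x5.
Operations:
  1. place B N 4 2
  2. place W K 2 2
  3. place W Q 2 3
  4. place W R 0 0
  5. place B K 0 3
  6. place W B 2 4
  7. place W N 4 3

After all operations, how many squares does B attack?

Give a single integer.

Answer: 9

Derivation:
Op 1: place BN@(4,2)
Op 2: place WK@(2,2)
Op 3: place WQ@(2,3)
Op 4: place WR@(0,0)
Op 5: place BK@(0,3)
Op 6: place WB@(2,4)
Op 7: place WN@(4,3)
Per-piece attacks for B:
  BK@(0,3): attacks (0,4) (0,2) (1,3) (1,4) (1,2)
  BN@(4,2): attacks (3,4) (2,3) (3,0) (2,1)
Union (9 distinct): (0,2) (0,4) (1,2) (1,3) (1,4) (2,1) (2,3) (3,0) (3,4)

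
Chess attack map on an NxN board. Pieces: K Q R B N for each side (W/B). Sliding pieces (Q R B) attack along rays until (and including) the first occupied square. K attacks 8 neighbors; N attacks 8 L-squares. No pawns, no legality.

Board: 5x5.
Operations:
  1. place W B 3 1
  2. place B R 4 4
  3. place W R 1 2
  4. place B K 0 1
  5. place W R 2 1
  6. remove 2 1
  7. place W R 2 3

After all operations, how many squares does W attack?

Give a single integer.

Answer: 16

Derivation:
Op 1: place WB@(3,1)
Op 2: place BR@(4,4)
Op 3: place WR@(1,2)
Op 4: place BK@(0,1)
Op 5: place WR@(2,1)
Op 6: remove (2,1)
Op 7: place WR@(2,3)
Per-piece attacks for W:
  WR@(1,2): attacks (1,3) (1,4) (1,1) (1,0) (2,2) (3,2) (4,2) (0,2)
  WR@(2,3): attacks (2,4) (2,2) (2,1) (2,0) (3,3) (4,3) (1,3) (0,3)
  WB@(3,1): attacks (4,2) (4,0) (2,2) (1,3) (0,4) (2,0)
Union (16 distinct): (0,2) (0,3) (0,4) (1,0) (1,1) (1,3) (1,4) (2,0) (2,1) (2,2) (2,4) (3,2) (3,3) (4,0) (4,2) (4,3)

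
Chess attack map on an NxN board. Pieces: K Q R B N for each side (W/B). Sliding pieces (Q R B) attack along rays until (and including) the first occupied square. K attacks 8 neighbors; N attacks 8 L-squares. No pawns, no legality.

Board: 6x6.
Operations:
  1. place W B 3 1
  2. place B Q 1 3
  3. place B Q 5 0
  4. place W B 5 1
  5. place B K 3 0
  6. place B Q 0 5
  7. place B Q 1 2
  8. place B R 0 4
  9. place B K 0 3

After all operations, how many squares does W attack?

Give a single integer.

Answer: 9

Derivation:
Op 1: place WB@(3,1)
Op 2: place BQ@(1,3)
Op 3: place BQ@(5,0)
Op 4: place WB@(5,1)
Op 5: place BK@(3,0)
Op 6: place BQ@(0,5)
Op 7: place BQ@(1,2)
Op 8: place BR@(0,4)
Op 9: place BK@(0,3)
Per-piece attacks for W:
  WB@(3,1): attacks (4,2) (5,3) (4,0) (2,2) (1,3) (2,0) [ray(-1,1) blocked at (1,3)]
  WB@(5,1): attacks (4,2) (3,3) (2,4) (1,5) (4,0)
Union (9 distinct): (1,3) (1,5) (2,0) (2,2) (2,4) (3,3) (4,0) (4,2) (5,3)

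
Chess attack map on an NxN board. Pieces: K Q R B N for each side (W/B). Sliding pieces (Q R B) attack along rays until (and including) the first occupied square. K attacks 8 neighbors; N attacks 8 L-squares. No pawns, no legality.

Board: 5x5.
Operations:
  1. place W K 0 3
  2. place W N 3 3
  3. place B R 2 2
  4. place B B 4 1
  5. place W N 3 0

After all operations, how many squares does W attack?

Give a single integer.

Op 1: place WK@(0,3)
Op 2: place WN@(3,3)
Op 3: place BR@(2,2)
Op 4: place BB@(4,1)
Op 5: place WN@(3,0)
Per-piece attacks for W:
  WK@(0,3): attacks (0,4) (0,2) (1,3) (1,4) (1,2)
  WN@(3,0): attacks (4,2) (2,2) (1,1)
  WN@(3,3): attacks (1,4) (4,1) (2,1) (1,2)
Union (10 distinct): (0,2) (0,4) (1,1) (1,2) (1,3) (1,4) (2,1) (2,2) (4,1) (4,2)

Answer: 10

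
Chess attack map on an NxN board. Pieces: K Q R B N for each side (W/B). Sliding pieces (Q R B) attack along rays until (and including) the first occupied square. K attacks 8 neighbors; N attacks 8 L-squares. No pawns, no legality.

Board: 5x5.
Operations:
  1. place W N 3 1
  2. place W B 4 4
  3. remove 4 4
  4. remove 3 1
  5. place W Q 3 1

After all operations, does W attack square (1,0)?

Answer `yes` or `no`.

Answer: no

Derivation:
Op 1: place WN@(3,1)
Op 2: place WB@(4,4)
Op 3: remove (4,4)
Op 4: remove (3,1)
Op 5: place WQ@(3,1)
Per-piece attacks for W:
  WQ@(3,1): attacks (3,2) (3,3) (3,4) (3,0) (4,1) (2,1) (1,1) (0,1) (4,2) (4,0) (2,2) (1,3) (0,4) (2,0)
W attacks (1,0): no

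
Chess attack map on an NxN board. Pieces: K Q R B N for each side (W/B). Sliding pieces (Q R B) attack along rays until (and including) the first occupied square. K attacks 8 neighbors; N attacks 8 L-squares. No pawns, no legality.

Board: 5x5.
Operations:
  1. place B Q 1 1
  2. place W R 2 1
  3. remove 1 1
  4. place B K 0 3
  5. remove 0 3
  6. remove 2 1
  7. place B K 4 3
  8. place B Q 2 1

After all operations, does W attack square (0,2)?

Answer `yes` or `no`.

Answer: no

Derivation:
Op 1: place BQ@(1,1)
Op 2: place WR@(2,1)
Op 3: remove (1,1)
Op 4: place BK@(0,3)
Op 5: remove (0,3)
Op 6: remove (2,1)
Op 7: place BK@(4,3)
Op 8: place BQ@(2,1)
Per-piece attacks for W:
W attacks (0,2): no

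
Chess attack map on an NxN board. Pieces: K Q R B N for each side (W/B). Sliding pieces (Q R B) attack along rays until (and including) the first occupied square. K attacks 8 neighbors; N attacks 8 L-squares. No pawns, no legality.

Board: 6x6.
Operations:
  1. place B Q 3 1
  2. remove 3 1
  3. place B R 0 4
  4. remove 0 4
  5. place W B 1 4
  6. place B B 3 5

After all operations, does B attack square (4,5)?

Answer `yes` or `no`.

Op 1: place BQ@(3,1)
Op 2: remove (3,1)
Op 3: place BR@(0,4)
Op 4: remove (0,4)
Op 5: place WB@(1,4)
Op 6: place BB@(3,5)
Per-piece attacks for B:
  BB@(3,5): attacks (4,4) (5,3) (2,4) (1,3) (0,2)
B attacks (4,5): no

Answer: no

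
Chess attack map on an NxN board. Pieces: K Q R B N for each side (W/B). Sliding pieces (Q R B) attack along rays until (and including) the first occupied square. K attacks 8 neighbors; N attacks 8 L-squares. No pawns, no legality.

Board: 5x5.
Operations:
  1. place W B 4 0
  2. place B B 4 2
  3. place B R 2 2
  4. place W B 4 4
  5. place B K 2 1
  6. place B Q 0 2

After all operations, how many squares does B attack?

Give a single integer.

Op 1: place WB@(4,0)
Op 2: place BB@(4,2)
Op 3: place BR@(2,2)
Op 4: place WB@(4,4)
Op 5: place BK@(2,1)
Op 6: place BQ@(0,2)
Per-piece attacks for B:
  BQ@(0,2): attacks (0,3) (0,4) (0,1) (0,0) (1,2) (2,2) (1,3) (2,4) (1,1) (2,0) [ray(1,0) blocked at (2,2)]
  BK@(2,1): attacks (2,2) (2,0) (3,1) (1,1) (3,2) (3,0) (1,2) (1,0)
  BR@(2,2): attacks (2,3) (2,4) (2,1) (3,2) (4,2) (1,2) (0,2) [ray(0,-1) blocked at (2,1); ray(1,0) blocked at (4,2); ray(-1,0) blocked at (0,2)]
  BB@(4,2): attacks (3,3) (2,4) (3,1) (2,0)
Union (19 distinct): (0,0) (0,1) (0,2) (0,3) (0,4) (1,0) (1,1) (1,2) (1,3) (2,0) (2,1) (2,2) (2,3) (2,4) (3,0) (3,1) (3,2) (3,3) (4,2)

Answer: 19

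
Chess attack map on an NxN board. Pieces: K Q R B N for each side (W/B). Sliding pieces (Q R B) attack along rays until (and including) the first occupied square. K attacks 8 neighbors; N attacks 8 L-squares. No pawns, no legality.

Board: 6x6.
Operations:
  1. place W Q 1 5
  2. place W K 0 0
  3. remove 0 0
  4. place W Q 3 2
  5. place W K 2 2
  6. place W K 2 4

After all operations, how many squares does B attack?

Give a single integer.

Op 1: place WQ@(1,5)
Op 2: place WK@(0,0)
Op 3: remove (0,0)
Op 4: place WQ@(3,2)
Op 5: place WK@(2,2)
Op 6: place WK@(2,4)
Per-piece attacks for B:
Union (0 distinct): (none)

Answer: 0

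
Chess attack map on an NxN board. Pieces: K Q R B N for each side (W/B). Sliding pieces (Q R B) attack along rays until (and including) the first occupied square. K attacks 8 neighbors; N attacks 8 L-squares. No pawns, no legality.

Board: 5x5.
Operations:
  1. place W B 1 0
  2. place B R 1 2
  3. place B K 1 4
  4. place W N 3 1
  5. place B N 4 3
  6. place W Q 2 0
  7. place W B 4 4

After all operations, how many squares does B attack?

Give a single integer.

Op 1: place WB@(1,0)
Op 2: place BR@(1,2)
Op 3: place BK@(1,4)
Op 4: place WN@(3,1)
Op 5: place BN@(4,3)
Op 6: place WQ@(2,0)
Op 7: place WB@(4,4)
Per-piece attacks for B:
  BR@(1,2): attacks (1,3) (1,4) (1,1) (1,0) (2,2) (3,2) (4,2) (0,2) [ray(0,1) blocked at (1,4); ray(0,-1) blocked at (1,0)]
  BK@(1,4): attacks (1,3) (2,4) (0,4) (2,3) (0,3)
  BN@(4,3): attacks (2,4) (3,1) (2,2)
Union (13 distinct): (0,2) (0,3) (0,4) (1,0) (1,1) (1,3) (1,4) (2,2) (2,3) (2,4) (3,1) (3,2) (4,2)

Answer: 13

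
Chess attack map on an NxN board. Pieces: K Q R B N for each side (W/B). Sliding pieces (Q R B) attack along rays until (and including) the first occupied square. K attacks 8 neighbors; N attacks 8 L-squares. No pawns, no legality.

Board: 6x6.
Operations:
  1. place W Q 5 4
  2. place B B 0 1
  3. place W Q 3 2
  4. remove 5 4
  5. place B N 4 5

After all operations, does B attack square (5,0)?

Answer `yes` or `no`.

Answer: no

Derivation:
Op 1: place WQ@(5,4)
Op 2: place BB@(0,1)
Op 3: place WQ@(3,2)
Op 4: remove (5,4)
Op 5: place BN@(4,5)
Per-piece attacks for B:
  BB@(0,1): attacks (1,2) (2,3) (3,4) (4,5) (1,0) [ray(1,1) blocked at (4,5)]
  BN@(4,5): attacks (5,3) (3,3) (2,4)
B attacks (5,0): no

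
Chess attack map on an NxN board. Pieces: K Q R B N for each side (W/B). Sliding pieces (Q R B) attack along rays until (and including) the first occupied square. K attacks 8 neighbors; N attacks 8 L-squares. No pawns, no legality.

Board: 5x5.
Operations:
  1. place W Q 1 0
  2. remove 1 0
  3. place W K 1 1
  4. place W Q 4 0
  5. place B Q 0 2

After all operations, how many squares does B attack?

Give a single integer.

Answer: 11

Derivation:
Op 1: place WQ@(1,0)
Op 2: remove (1,0)
Op 3: place WK@(1,1)
Op 4: place WQ@(4,0)
Op 5: place BQ@(0,2)
Per-piece attacks for B:
  BQ@(0,2): attacks (0,3) (0,4) (0,1) (0,0) (1,2) (2,2) (3,2) (4,2) (1,3) (2,4) (1,1) [ray(1,-1) blocked at (1,1)]
Union (11 distinct): (0,0) (0,1) (0,3) (0,4) (1,1) (1,2) (1,3) (2,2) (2,4) (3,2) (4,2)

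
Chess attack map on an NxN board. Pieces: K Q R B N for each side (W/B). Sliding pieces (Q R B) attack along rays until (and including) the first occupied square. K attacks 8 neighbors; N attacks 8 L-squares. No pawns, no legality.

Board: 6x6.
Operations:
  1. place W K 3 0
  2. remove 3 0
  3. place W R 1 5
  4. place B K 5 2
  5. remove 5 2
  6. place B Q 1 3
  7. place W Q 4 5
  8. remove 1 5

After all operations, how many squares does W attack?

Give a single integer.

Answer: 15

Derivation:
Op 1: place WK@(3,0)
Op 2: remove (3,0)
Op 3: place WR@(1,5)
Op 4: place BK@(5,2)
Op 5: remove (5,2)
Op 6: place BQ@(1,3)
Op 7: place WQ@(4,5)
Op 8: remove (1,5)
Per-piece attacks for W:
  WQ@(4,5): attacks (4,4) (4,3) (4,2) (4,1) (4,0) (5,5) (3,5) (2,5) (1,5) (0,5) (5,4) (3,4) (2,3) (1,2) (0,1)
Union (15 distinct): (0,1) (0,5) (1,2) (1,5) (2,3) (2,5) (3,4) (3,5) (4,0) (4,1) (4,2) (4,3) (4,4) (5,4) (5,5)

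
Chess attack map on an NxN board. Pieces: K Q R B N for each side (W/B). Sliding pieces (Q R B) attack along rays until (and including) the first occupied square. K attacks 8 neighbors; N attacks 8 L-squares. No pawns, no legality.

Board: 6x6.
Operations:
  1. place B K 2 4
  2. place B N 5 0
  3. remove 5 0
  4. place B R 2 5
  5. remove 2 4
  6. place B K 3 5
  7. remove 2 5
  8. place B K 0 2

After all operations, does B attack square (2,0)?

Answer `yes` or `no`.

Op 1: place BK@(2,4)
Op 2: place BN@(5,0)
Op 3: remove (5,0)
Op 4: place BR@(2,5)
Op 5: remove (2,4)
Op 6: place BK@(3,5)
Op 7: remove (2,5)
Op 8: place BK@(0,2)
Per-piece attacks for B:
  BK@(0,2): attacks (0,3) (0,1) (1,2) (1,3) (1,1)
  BK@(3,5): attacks (3,4) (4,5) (2,5) (4,4) (2,4)
B attacks (2,0): no

Answer: no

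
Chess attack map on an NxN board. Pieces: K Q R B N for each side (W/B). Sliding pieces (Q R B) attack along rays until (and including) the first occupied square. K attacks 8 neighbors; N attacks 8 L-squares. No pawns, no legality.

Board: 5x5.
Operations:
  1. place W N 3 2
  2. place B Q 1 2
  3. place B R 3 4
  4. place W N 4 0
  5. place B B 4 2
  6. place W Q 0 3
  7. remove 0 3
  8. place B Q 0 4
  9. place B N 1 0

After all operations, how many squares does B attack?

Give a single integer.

Answer: 21

Derivation:
Op 1: place WN@(3,2)
Op 2: place BQ@(1,2)
Op 3: place BR@(3,4)
Op 4: place WN@(4,0)
Op 5: place BB@(4,2)
Op 6: place WQ@(0,3)
Op 7: remove (0,3)
Op 8: place BQ@(0,4)
Op 9: place BN@(1,0)
Per-piece attacks for B:
  BQ@(0,4): attacks (0,3) (0,2) (0,1) (0,0) (1,4) (2,4) (3,4) (1,3) (2,2) (3,1) (4,0) [ray(1,0) blocked at (3,4); ray(1,-1) blocked at (4,0)]
  BN@(1,0): attacks (2,2) (3,1) (0,2)
  BQ@(1,2): attacks (1,3) (1,4) (1,1) (1,0) (2,2) (3,2) (0,2) (2,3) (3,4) (2,1) (3,0) (0,3) (0,1) [ray(0,-1) blocked at (1,0); ray(1,0) blocked at (3,2); ray(1,1) blocked at (3,4)]
  BR@(3,4): attacks (3,3) (3,2) (4,4) (2,4) (1,4) (0,4) [ray(0,-1) blocked at (3,2); ray(-1,0) blocked at (0,4)]
  BB@(4,2): attacks (3,3) (2,4) (3,1) (2,0)
Union (21 distinct): (0,0) (0,1) (0,2) (0,3) (0,4) (1,0) (1,1) (1,3) (1,4) (2,0) (2,1) (2,2) (2,3) (2,4) (3,0) (3,1) (3,2) (3,3) (3,4) (4,0) (4,4)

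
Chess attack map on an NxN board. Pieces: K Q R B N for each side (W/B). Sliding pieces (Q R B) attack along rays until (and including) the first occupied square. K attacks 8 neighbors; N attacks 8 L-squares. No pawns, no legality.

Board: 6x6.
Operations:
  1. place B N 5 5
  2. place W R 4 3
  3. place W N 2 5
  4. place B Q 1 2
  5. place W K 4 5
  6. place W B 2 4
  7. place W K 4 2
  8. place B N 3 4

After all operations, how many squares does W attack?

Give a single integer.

Answer: 21

Derivation:
Op 1: place BN@(5,5)
Op 2: place WR@(4,3)
Op 3: place WN@(2,5)
Op 4: place BQ@(1,2)
Op 5: place WK@(4,5)
Op 6: place WB@(2,4)
Op 7: place WK@(4,2)
Op 8: place BN@(3,4)
Per-piece attacks for W:
  WB@(2,4): attacks (3,5) (3,3) (4,2) (1,5) (1,3) (0,2) [ray(1,-1) blocked at (4,2)]
  WN@(2,5): attacks (3,3) (4,4) (1,3) (0,4)
  WK@(4,2): attacks (4,3) (4,1) (5,2) (3,2) (5,3) (5,1) (3,3) (3,1)
  WR@(4,3): attacks (4,4) (4,5) (4,2) (5,3) (3,3) (2,3) (1,3) (0,3) [ray(0,1) blocked at (4,5); ray(0,-1) blocked at (4,2)]
  WK@(4,5): attacks (4,4) (5,5) (3,5) (5,4) (3,4)
Union (21 distinct): (0,2) (0,3) (0,4) (1,3) (1,5) (2,3) (3,1) (3,2) (3,3) (3,4) (3,5) (4,1) (4,2) (4,3) (4,4) (4,5) (5,1) (5,2) (5,3) (5,4) (5,5)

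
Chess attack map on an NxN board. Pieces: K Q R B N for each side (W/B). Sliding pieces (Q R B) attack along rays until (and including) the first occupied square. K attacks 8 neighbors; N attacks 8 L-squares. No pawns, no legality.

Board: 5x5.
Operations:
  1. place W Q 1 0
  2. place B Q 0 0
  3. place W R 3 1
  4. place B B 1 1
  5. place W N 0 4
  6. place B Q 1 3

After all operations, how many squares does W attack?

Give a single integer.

Op 1: place WQ@(1,0)
Op 2: place BQ@(0,0)
Op 3: place WR@(3,1)
Op 4: place BB@(1,1)
Op 5: place WN@(0,4)
Op 6: place BQ@(1,3)
Per-piece attacks for W:
  WN@(0,4): attacks (1,2) (2,3)
  WQ@(1,0): attacks (1,1) (2,0) (3,0) (4,0) (0,0) (2,1) (3,2) (4,3) (0,1) [ray(0,1) blocked at (1,1); ray(-1,0) blocked at (0,0)]
  WR@(3,1): attacks (3,2) (3,3) (3,4) (3,0) (4,1) (2,1) (1,1) [ray(-1,0) blocked at (1,1)]
Union (14 distinct): (0,0) (0,1) (1,1) (1,2) (2,0) (2,1) (2,3) (3,0) (3,2) (3,3) (3,4) (4,0) (4,1) (4,3)

Answer: 14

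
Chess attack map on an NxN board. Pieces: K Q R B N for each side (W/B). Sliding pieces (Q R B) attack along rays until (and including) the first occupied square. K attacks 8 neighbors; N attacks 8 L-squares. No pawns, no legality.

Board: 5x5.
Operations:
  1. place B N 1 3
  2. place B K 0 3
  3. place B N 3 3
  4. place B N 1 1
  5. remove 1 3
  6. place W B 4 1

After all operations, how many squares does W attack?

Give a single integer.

Answer: 4

Derivation:
Op 1: place BN@(1,3)
Op 2: place BK@(0,3)
Op 3: place BN@(3,3)
Op 4: place BN@(1,1)
Op 5: remove (1,3)
Op 6: place WB@(4,1)
Per-piece attacks for W:
  WB@(4,1): attacks (3,2) (2,3) (1,4) (3,0)
Union (4 distinct): (1,4) (2,3) (3,0) (3,2)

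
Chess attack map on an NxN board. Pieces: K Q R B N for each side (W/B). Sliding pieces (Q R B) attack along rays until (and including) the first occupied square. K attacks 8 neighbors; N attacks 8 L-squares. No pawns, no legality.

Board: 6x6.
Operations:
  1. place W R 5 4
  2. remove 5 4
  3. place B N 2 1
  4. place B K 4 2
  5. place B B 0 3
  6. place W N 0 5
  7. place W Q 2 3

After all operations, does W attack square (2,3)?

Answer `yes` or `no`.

Answer: no

Derivation:
Op 1: place WR@(5,4)
Op 2: remove (5,4)
Op 3: place BN@(2,1)
Op 4: place BK@(4,2)
Op 5: place BB@(0,3)
Op 6: place WN@(0,5)
Op 7: place WQ@(2,3)
Per-piece attacks for W:
  WN@(0,5): attacks (1,3) (2,4)
  WQ@(2,3): attacks (2,4) (2,5) (2,2) (2,1) (3,3) (4,3) (5,3) (1,3) (0,3) (3,4) (4,5) (3,2) (4,1) (5,0) (1,4) (0,5) (1,2) (0,1) [ray(0,-1) blocked at (2,1); ray(-1,0) blocked at (0,3); ray(-1,1) blocked at (0,5)]
W attacks (2,3): no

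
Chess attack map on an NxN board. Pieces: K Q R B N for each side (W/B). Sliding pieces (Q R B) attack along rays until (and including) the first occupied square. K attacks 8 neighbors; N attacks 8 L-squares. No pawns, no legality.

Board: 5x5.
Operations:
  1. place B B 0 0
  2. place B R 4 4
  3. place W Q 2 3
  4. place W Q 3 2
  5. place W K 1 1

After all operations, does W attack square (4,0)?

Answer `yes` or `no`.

Answer: no

Derivation:
Op 1: place BB@(0,0)
Op 2: place BR@(4,4)
Op 3: place WQ@(2,3)
Op 4: place WQ@(3,2)
Op 5: place WK@(1,1)
Per-piece attacks for W:
  WK@(1,1): attacks (1,2) (1,0) (2,1) (0,1) (2,2) (2,0) (0,2) (0,0)
  WQ@(2,3): attacks (2,4) (2,2) (2,1) (2,0) (3,3) (4,3) (1,3) (0,3) (3,4) (3,2) (1,4) (1,2) (0,1) [ray(1,-1) blocked at (3,2)]
  WQ@(3,2): attacks (3,3) (3,4) (3,1) (3,0) (4,2) (2,2) (1,2) (0,2) (4,3) (4,1) (2,3) (2,1) (1,0) [ray(-1,1) blocked at (2,3)]
W attacks (4,0): no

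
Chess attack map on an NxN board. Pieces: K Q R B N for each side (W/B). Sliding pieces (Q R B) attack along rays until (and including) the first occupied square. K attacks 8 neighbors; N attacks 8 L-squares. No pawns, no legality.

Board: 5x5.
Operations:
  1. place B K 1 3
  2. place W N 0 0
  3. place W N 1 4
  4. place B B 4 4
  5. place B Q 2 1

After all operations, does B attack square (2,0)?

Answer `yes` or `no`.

Op 1: place BK@(1,3)
Op 2: place WN@(0,0)
Op 3: place WN@(1,4)
Op 4: place BB@(4,4)
Op 5: place BQ@(2,1)
Per-piece attacks for B:
  BK@(1,3): attacks (1,4) (1,2) (2,3) (0,3) (2,4) (2,2) (0,4) (0,2)
  BQ@(2,1): attacks (2,2) (2,3) (2,4) (2,0) (3,1) (4,1) (1,1) (0,1) (3,2) (4,3) (3,0) (1,2) (0,3) (1,0)
  BB@(4,4): attacks (3,3) (2,2) (1,1) (0,0) [ray(-1,-1) blocked at (0,0)]
B attacks (2,0): yes

Answer: yes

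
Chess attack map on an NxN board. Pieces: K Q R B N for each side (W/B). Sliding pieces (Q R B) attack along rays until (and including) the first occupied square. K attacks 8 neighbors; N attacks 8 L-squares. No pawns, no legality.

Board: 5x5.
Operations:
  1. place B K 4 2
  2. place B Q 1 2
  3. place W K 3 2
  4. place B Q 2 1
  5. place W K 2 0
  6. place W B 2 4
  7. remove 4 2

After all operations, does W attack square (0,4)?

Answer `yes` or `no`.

Answer: no

Derivation:
Op 1: place BK@(4,2)
Op 2: place BQ@(1,2)
Op 3: place WK@(3,2)
Op 4: place BQ@(2,1)
Op 5: place WK@(2,0)
Op 6: place WB@(2,4)
Op 7: remove (4,2)
Per-piece attacks for W:
  WK@(2,0): attacks (2,1) (3,0) (1,0) (3,1) (1,1)
  WB@(2,4): attacks (3,3) (4,2) (1,3) (0,2)
  WK@(3,2): attacks (3,3) (3,1) (4,2) (2,2) (4,3) (4,1) (2,3) (2,1)
W attacks (0,4): no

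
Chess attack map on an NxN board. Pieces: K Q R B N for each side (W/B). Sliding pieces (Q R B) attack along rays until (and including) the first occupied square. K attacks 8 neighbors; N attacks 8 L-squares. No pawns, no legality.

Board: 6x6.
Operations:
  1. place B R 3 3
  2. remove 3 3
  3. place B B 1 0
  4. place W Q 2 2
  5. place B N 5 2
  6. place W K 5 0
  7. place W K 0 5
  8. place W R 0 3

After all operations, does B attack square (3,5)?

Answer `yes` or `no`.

Answer: no

Derivation:
Op 1: place BR@(3,3)
Op 2: remove (3,3)
Op 3: place BB@(1,0)
Op 4: place WQ@(2,2)
Op 5: place BN@(5,2)
Op 6: place WK@(5,0)
Op 7: place WK@(0,5)
Op 8: place WR@(0,3)
Per-piece attacks for B:
  BB@(1,0): attacks (2,1) (3,2) (4,3) (5,4) (0,1)
  BN@(5,2): attacks (4,4) (3,3) (4,0) (3,1)
B attacks (3,5): no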